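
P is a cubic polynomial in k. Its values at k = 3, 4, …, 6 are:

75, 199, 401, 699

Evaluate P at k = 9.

2349

Write P(k) = ak³ + bk² + ck + d; the 4 given values yield a linear system in the 4 coefficients.
Solving, P(k) = 3k³ + 3k² - 8k - 9.
Then P(9) = 2349.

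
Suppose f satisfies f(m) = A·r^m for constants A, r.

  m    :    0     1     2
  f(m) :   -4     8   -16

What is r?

-2

Consecutive ratio: 8/(-4) = -2, and -16/8 = -2, so r = -2.
Then A·(-2)^0 = -4 gives A = -4, and f(m) = -4·(-2)^m.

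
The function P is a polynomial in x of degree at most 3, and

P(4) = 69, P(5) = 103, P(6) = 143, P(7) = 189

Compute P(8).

241

First differences: 34, 40, 46. Second differences: 6, 6.
Level-2 differences are constant, so P has degree 2.
Extending the table by one column gives the next first difference 52, so P(8) = 189 + 52 = 241.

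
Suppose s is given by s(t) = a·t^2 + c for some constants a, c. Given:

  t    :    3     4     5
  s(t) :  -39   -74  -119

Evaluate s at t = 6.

-174

From s(3) = -39 and s(4) = -74: 9a + c = -39 and 16a + c = -74.
Subtracting: 7a = -35, so a = -5; then c = -39 − (-5)·9 = 6.
So s(t) = -5t² + 6, and s(6) = -174.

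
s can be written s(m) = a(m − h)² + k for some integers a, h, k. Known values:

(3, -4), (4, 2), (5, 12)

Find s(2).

-6

First differences 6, 10; second difference 4 = 2a, so a = 2.
Expanding, the m-coefficient is −2ah = -4h; matching it to the data gives h = 2, and then k = -6.
So s(m) = 2(m − 2)² − 6.
s(2) = 2·0² − 6 = -6.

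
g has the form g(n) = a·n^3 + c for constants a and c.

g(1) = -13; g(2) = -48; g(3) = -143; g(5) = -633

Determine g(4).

-328

From g(1) = -13 and g(2) = -48: 1a + c = -13 and 8a + c = -48.
Subtracting: 7a = -35, so a = -5; then c = -13 − (-5)·1 = -8.
So g(n) = -5n³ − 8, and g(4) = -328.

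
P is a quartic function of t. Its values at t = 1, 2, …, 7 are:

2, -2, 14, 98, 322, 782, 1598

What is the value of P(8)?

2914

Write P(t) = at^4 + bt³ + ct² + dt + e; the 7 given values yield a linear system in the 5 coefficients.
Solving, P(t) = t^4 - 2t³ - 3t² + 4t + 2.
Then P(8) = 2914.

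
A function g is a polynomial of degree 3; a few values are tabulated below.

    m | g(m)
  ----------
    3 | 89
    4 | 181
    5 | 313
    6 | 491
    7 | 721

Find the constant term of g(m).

-7

First differences: 92, 132, 178, 230. Second differences: 40, 46, 52. Third differences: 6, 6.
Level-3 differences are constant, so g has degree 3.
Fitting a degree-3 polynomial gives g(m) = m³ + 8m² - m - 7.
The constant term is g(0) = -7.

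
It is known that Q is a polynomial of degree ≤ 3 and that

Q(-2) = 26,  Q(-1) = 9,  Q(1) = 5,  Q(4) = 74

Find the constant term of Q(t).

2

Write Q(t) = at³ + bt² + ct + d; the 4 given values yield a linear system in the 4 coefficients.
Solving, the leading coefficient vanishes, and Q(t) = 5t² - 2t + 2.
The constant term is Q(0) = 2.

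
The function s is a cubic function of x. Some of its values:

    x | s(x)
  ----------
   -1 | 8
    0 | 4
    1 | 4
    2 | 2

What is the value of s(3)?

-8

Write s(x) = ax³ + bx² + cx + d; the 4 given values yield a linear system in the 4 coefficients.
Solving, s(x) = -x³ + 2x² - x + 4.
Then s(3) = -8.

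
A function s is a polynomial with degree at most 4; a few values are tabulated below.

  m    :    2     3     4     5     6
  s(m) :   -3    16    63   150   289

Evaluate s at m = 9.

1138

First differences: 19, 47, 87, 139. Second differences: 28, 40, 52. Third differences: 12, 12.
Level-3 differences are constant, so s has degree 3.
Fitting a degree-3 polynomial gives s(m) = 2m³ - 4m² + m - 5.
Then s(9) = 1138.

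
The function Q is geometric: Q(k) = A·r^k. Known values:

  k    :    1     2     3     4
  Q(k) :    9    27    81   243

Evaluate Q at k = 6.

Consecutive ratio: 27/9 = 3, and 81/27 = 3, so r = 3.
Then A·3^1 = 9 gives A = 3, and Q(k) = 3·3^k.
Q(6) = 3·3^6 = 2187.

2187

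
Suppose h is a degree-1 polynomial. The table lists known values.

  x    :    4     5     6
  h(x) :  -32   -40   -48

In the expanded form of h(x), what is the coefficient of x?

First differences: -8, -8.
Level-1 differences are constant, so h has degree 1.
Fitting a degree-1 polynomial gives h(x) = -8x.
The coefficient of x is -8.

-8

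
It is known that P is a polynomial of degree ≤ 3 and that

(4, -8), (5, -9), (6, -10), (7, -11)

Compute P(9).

First differences: -1, -1, -1.
Level-1 differences are constant, so P has degree 1.
Fitting a degree-1 polynomial gives P(k) = -k - 4.
Then P(9) = -13.

-13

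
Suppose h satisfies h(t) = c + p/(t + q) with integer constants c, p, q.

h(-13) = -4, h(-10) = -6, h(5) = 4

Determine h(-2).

(h(t) − c)(t + q) = p for each data point; the three points give a linear system in c and q, then p follows.
Solving: c = 0, q = 4, p = 36, so h(t) = 36/(t + 4).
Then h(-2) = 0 + 36/2 = 18.

18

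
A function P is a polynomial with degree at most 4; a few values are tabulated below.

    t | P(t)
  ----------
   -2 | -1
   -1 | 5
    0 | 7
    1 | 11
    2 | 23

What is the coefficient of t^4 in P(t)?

Write P(t) = at^4 + bt³ + ct² + dt + e; the 5 given values yield a linear system in the 5 coefficients.
Solving, the leading coefficient vanishes, and P(t) = t³ + t² + 2t + 7.
The coefficient of t^4 is 0.

0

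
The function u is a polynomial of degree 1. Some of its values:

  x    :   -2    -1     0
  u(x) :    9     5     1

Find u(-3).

13

First differences: -4, -4.
Level-1 differences are constant, so u has degree 1.
Fitting a degree-1 polynomial gives u(x) = -4x + 1.
Then u(-3) = 13.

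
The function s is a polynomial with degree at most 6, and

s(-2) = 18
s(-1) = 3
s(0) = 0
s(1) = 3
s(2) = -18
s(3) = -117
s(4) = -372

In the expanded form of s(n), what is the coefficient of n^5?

First differences: -15, -3, 3, -21, -99, -255. Second differences: 12, 6, -24, -78, -156. Third differences: -6, -30, -54, -78. Fourth differences: -24, -24, -24.
Level-4 differences are constant, so s has degree 4.
Fitting a degree-4 polynomial gives s(n) = -n^4 - 3n³ + 4n² + 3n.
The coefficient of n^5 is 0.

0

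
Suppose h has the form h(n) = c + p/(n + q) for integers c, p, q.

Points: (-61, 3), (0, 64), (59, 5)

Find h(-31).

2

(h(n) − c)(n + q) = p for each data point; the three points give a linear system in c and q, then p follows.
Solving: c = 4, q = 1, p = 60, so h(n) = 4 + 60/(n + 1).
Then h(-31) = 4 + 60/(-30) = 2.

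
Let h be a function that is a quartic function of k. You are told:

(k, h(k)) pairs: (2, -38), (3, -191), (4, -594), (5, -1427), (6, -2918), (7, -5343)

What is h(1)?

First differences: -153, -403, -833, -1491, -2425. Second differences: -250, -430, -658, -934. Third differences: -180, -228, -276. Fourth differences: -48, -48.
Level-4 differences are constant, so h has degree 4.
Fitting a degree-4 polynomial gives h(k) = -2k^4 - 2k³ + 3k² - 2.
Then h(1) = -3.

-3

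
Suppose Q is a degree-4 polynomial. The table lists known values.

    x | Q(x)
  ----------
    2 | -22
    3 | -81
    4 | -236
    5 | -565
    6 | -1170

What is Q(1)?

-5

Write Q(x) = ax^4 + bx³ + cx² + dx + e; the 5 given values yield a linear system in the 5 coefficients.
Solving, Q(x) = -x^4 + x³ - 2x² - 3x.
Then Q(1) = -5.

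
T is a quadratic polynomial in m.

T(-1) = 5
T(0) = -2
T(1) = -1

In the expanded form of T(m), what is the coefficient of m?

Write T(m) = am² + bm + c; the 3 given values yield a linear system in the 3 coefficients.
Solving, T(m) = 4m² - 3m - 2.
The coefficient of m is -3.

-3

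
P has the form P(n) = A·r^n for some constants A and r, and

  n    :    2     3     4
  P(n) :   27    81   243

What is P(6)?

Consecutive ratio: 81/27 = 3, and 243/81 = 3, so r = 3.
Then A·3^2 = 27 gives A = 3, and P(n) = 3·3^n.
P(6) = 3·3^6 = 2187.

2187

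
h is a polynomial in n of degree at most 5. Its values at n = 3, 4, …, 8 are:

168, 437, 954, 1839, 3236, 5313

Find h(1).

14

First differences: 269, 517, 885, 1397, 2077. Second differences: 248, 368, 512, 680. Third differences: 120, 144, 168. Fourth differences: 24, 24.
Level-4 differences are constant, so h has degree 4.
Fitting a degree-4 polynomial gives h(n) = n^4 + 2n³ + 3n² - n + 9.
Then h(1) = 14.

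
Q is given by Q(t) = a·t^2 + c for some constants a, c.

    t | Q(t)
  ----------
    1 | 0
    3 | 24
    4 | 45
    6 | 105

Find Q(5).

72

From Q(1) = 0 and Q(3) = 24: 1a + c = 0 and 9a + c = 24.
Subtracting: 8a = 24, so a = 3; then c = 0 − 3·1 = -3.
So Q(t) = 3t² − 3, and Q(5) = 72.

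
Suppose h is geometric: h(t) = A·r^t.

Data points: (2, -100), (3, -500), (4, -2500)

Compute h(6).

Consecutive ratio: -500/(-100) = 5, and -2500/(-500) = 5, so r = 5.
Then A·5^2 = -100 gives A = -4, and h(t) = -4·5^t.
h(6) = -4·5^6 = -62500.

-62500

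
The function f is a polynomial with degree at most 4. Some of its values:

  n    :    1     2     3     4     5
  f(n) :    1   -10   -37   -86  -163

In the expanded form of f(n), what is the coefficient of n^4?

0

First differences: -11, -27, -49, -77. Second differences: -16, -22, -28. Third differences: -6, -6.
Level-3 differences are constant, so f has degree 3.
Fitting a degree-3 polynomial gives f(n) = -n³ - 2n² + 2n + 2.
The coefficient of n^4 is 0.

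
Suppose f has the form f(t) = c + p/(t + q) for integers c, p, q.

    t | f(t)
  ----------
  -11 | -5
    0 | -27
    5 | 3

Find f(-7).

(f(t) − c)(t + q) = p for each data point; the three points give a linear system in c and q, then p follows.
Solving: c = -3, q = -1, p = 24, so f(t) = -3 + 24/(t − 1).
Then f(-7) = -3 + 24/(-8) = -6.

-6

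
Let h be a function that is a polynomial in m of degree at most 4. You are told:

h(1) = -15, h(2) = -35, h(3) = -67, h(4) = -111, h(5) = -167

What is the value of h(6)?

Write h(m) = am^4 + bm³ + cm² + dm + e; the 5 given values yield a linear system in the 5 coefficients.
Solving, the top 2 coefficients vanish, and h(m) = -6m² - 2m - 7.
Then h(6) = -235.

-235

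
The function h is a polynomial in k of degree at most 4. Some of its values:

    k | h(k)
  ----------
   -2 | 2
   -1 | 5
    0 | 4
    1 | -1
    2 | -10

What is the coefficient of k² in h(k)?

-2

First differences: 3, -1, -5, -9. Second differences: -4, -4, -4.
Level-2 differences are constant, so h has degree 2.
Fitting a degree-2 polynomial gives h(k) = -2k² - 3k + 4.
The coefficient of k² is -2.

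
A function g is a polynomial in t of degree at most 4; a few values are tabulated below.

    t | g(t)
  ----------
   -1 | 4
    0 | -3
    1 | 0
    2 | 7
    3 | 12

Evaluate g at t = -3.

72

Write g(t) = at^4 + bt³ + ct² + dt + e; the 5 given values yield a linear system in the 5 coefficients.
Solving, the leading coefficient vanishes, and g(t) = -t³ + 5t² - t - 3.
Then g(-3) = 72.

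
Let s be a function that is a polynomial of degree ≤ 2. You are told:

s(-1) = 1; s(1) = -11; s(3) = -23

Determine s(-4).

19

Write s(n) = an² + bn + c; the 3 given values yield a linear system in the 3 coefficients.
Solving, the leading coefficient vanishes, and s(n) = -6n - 5.
Then s(-4) = 19.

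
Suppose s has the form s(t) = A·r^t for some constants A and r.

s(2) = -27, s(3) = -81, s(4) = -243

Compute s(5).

-729

Consecutive ratio: -81/(-27) = 3, and -243/(-81) = 3, so r = 3.
Then A·3^2 = -27 gives A = -3, and s(t) = -3·3^t.
s(5) = -3·3^5 = -729.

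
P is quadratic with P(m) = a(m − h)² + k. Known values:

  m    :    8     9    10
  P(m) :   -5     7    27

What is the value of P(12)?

91

First differences 12, 20; second difference 8 = 2a, so a = 4.
Expanding, the m-coefficient is −2ah = -8h; matching it to the data gives h = 7, and then k = -9.
So P(m) = 4(m − 7)² − 9.
P(12) = 4·5² − 9 = 91.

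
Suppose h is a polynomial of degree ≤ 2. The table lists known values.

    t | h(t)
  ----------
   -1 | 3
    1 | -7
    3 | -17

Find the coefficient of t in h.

Write h(t) = at² + bt + c; the 3 given values yield a linear system in the 3 coefficients.
Solving, the leading coefficient vanishes, and h(t) = -5t - 2.
The coefficient of t is -5.

-5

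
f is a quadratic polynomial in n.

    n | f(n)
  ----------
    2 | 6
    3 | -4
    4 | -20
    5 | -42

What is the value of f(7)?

-104

First differences: -10, -16, -22. Second differences: -6, -6.
Level-2 differences are constant, so f has degree 2.
Fitting a degree-2 polynomial gives f(n) = -3n² + 5n + 8.
Then f(7) = -104.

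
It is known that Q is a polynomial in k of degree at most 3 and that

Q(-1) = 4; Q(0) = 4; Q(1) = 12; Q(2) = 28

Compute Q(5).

First differences: 0, 8, 16. Second differences: 8, 8.
Level-2 differences are constant, so Q has degree 2.
Fitting a degree-2 polynomial gives Q(k) = 4k² + 4k + 4.
Then Q(5) = 124.

124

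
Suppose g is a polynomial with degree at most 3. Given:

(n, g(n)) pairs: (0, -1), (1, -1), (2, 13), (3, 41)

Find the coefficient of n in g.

Write g(n) = an³ + bn² + cn + d; the 4 given values yield a linear system in the 4 coefficients.
Solving, the leading coefficient vanishes, and g(n) = 7n² - 7n - 1.
The coefficient of n is -7.

-7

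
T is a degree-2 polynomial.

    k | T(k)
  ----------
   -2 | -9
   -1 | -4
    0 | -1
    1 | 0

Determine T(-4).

-25

Write T(k) = ak² + bk + c; the 4 given values yield a linear system in the 3 coefficients.
Solving, T(k) = -k² + 2k - 1.
Then T(-4) = -25.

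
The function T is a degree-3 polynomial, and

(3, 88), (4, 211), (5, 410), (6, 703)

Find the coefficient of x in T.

-2

Write T(x) = ax³ + bx² + cx + d; the 4 given values yield a linear system in the 4 coefficients.
Solving, T(x) = 3x³ + 2x² - 2x - 5.
The coefficient of x is -2.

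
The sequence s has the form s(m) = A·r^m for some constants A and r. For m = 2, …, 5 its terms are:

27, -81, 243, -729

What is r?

Consecutive ratio: -81/27 = -3, and 243/(-81) = -3, so r = -3.
Then A·(-3)^2 = 27 gives A = 3, and s(m) = 3·(-3)^m.

-3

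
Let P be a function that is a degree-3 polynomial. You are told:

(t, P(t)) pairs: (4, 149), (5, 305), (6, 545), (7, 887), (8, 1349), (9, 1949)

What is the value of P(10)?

First differences: 156, 240, 342, 462, 600. Second differences: 84, 102, 120, 138. Third differences: 18, 18, 18.
Level-3 differences are constant, so P has degree 3.
Fitting a degree-3 polynomial gives P(t) = 3t³ - 3t² + 5.
Then P(10) = 2705.

2705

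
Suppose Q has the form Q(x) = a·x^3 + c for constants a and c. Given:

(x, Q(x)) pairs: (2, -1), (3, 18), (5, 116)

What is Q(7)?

From Q(2) = -1 and Q(3) = 18: 8a + c = -1 and 27a + c = 18.
Subtracting: 19a = 19, so a = 1; then c = -1 − 1·8 = -9.
So Q(x) = 1x³ − 9, and Q(7) = 334.

334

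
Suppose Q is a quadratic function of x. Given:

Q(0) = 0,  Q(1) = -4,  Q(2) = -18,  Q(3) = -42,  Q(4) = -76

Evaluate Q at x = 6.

-174

Write Q(x) = ax² + bx + c; the 5 given values yield a linear system in the 3 coefficients.
Solving, Q(x) = -5x² + x.
Then Q(6) = -174.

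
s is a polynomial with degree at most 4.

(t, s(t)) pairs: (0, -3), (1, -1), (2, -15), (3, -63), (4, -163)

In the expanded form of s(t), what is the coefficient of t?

Write s(t) = at^4 + bt³ + ct² + dt + e; the 5 given values yield a linear system in the 5 coefficients.
Solving, the leading coefficient vanishes, and s(t) = -3t³ + t² + 4t - 3.
The coefficient of t is 4.

4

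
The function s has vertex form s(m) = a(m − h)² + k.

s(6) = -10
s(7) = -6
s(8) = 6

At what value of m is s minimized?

First differences 4, 12; second difference 8 = 2a, so a = 4.
Expanding, the m-coefficient is −2ah = -8h; matching it to the data gives h = 6, and then k = -10.
So s(m) = 4(m − 6)² − 10.
Hence h = 6.

6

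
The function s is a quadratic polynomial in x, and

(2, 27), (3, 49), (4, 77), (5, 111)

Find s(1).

First differences: 22, 28, 34. Second differences: 6, 6.
Level-2 differences are constant, so s has degree 2.
Fitting a degree-2 polynomial gives s(x) = 3x² + 7x + 1.
Then s(1) = 11.

11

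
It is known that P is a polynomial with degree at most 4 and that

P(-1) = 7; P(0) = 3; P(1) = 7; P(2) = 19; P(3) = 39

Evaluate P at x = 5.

Write P(x) = ax^4 + bx³ + cx² + dx + e; the 5 given values yield a linear system in the 5 coefficients.
Solving, the top 2 coefficients vanish, and P(x) = 4x² + 3.
Then P(5) = 103.

103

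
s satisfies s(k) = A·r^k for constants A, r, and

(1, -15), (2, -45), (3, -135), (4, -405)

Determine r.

3

Consecutive ratio: -45/(-15) = 3, and -135/(-45) = 3, so r = 3.
Then A·3^1 = -15 gives A = -5, and s(k) = -5·3^k.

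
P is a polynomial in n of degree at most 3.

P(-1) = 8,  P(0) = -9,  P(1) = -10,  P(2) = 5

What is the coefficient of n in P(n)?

-9

First differences: -17, -1, 15. Second differences: 16, 16.
Level-2 differences are constant, so P has degree 2.
Fitting a degree-2 polynomial gives P(n) = 8n² - 9n - 9.
The coefficient of n is -9.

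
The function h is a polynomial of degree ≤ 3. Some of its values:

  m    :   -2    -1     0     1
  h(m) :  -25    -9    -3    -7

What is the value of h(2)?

First differences: 16, 6, -4. Second differences: -10, -10.
Level-2 differences are constant, so h has degree 2.
Fitting a degree-2 polynomial gives h(m) = -5m² + m - 3.
Then h(2) = -21.

-21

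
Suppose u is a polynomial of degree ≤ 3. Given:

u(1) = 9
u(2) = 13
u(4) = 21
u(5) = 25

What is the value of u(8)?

Write u(k) = ak³ + bk² + ck + d; the 4 given values yield a linear system in the 4 coefficients.
Solving, the top 2 coefficients vanish, and u(k) = 4k + 5.
Then u(8) = 37.

37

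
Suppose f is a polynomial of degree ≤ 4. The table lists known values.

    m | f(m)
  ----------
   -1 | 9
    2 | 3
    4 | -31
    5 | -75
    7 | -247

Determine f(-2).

Write f(m) = am^4 + bm³ + cm² + dm + e; the 5 given values yield a linear system in the 5 coefficients.
Solving, the leading coefficient vanishes, and f(m) = -m³ + 2m² - m + 5.
Then f(-2) = 23.

23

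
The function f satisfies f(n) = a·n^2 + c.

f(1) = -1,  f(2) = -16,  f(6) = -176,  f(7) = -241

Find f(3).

-41

From f(1) = -1 and f(2) = -16: 1a + c = -1 and 4a + c = -16.
Subtracting: 3a = -15, so a = -5; then c = -1 − (-5)·1 = 4.
So f(n) = -5n² + 4, and f(3) = -41.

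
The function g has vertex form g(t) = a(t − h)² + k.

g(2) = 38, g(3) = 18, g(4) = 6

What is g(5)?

2

First differences -20, -12; second difference 8 = 2a, so a = 4.
Expanding, the t-coefficient is −2ah = -8h; matching it to the data gives h = 5, and then k = 2.
So g(t) = 4(t − 5)² + 2.
g(5) = 4·0² + 2 = 2.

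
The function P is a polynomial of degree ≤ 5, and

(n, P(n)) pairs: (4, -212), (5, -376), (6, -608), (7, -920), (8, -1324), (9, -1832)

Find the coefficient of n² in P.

First differences: -164, -232, -312, -404, -508. Second differences: -68, -80, -92, -104. Third differences: -12, -12, -12.
Level-3 differences are constant, so P has degree 3.
Fitting a degree-3 polynomial gives P(n) = -2n³ - 4n² - 6n + 4.
The coefficient of n² is -4.

-4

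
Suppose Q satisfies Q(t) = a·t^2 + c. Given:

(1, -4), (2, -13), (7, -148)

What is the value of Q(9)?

-244

From Q(1) = -4 and Q(2) = -13: 1a + c = -4 and 4a + c = -13.
Subtracting: 3a = -9, so a = -3; then c = -4 − (-3)·1 = -1.
So Q(t) = -3t² − 1, and Q(9) = -244.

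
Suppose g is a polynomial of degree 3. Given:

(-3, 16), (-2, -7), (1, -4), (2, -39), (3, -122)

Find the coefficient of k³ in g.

-3

Write g(k) = ak³ + bk² + ck + d; the 5 given values yield a linear system in the 4 coefficients.
Solving, g(k) = -3k³ - 6k² + 4k + 1.
The coefficient of k³ is -3.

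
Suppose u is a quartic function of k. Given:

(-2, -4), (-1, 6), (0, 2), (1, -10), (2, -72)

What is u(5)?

-1698

Write u(k) = ak^4 + bk³ + ck² + dk + e; the 5 given values yield a linear system in the 5 coefficients.
Solving, u(k) = -2k^4 - 3k³ - 2k² - 5k + 2.
Then u(5) = -1698.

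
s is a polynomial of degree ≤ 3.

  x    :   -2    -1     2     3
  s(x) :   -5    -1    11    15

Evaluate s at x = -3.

Write s(x) = ax³ + bx² + cx + d; the 4 given values yield a linear system in the 4 coefficients.
Solving, the top 2 coefficients vanish, and s(x) = 4x + 3.
Then s(-3) = -9.

-9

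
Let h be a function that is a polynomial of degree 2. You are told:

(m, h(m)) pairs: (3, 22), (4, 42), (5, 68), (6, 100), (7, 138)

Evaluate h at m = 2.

Write h(m) = am² + bm + c; the 5 given values yield a linear system in the 3 coefficients.
Solving, h(m) = 3m² - m - 2.
Then h(2) = 8.

8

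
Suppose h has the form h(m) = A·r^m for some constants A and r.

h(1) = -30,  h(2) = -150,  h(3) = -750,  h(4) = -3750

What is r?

5

Consecutive ratio: -150/(-30) = 5, and -750/(-150) = 5, so r = 5.
Then A·5^1 = -30 gives A = -6, and h(m) = -6·5^m.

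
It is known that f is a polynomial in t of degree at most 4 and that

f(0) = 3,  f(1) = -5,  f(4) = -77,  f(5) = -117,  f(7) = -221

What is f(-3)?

-21

Write f(t) = at^4 + bt³ + ct² + dt + e; the 5 given values yield a linear system in the 5 coefficients.
Solving, the top 2 coefficients vanish, and f(t) = -4t² - 4t + 3.
Then f(-3) = -21.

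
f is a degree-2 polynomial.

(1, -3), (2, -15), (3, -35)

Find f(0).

Write f(m) = am² + bm + c; the 3 given values yield a linear system in the 3 coefficients.
Solving, f(m) = -4m² + 1.
Then f(0) = 1.

1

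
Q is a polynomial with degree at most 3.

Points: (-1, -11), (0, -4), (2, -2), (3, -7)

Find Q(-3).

Write Q(n) = an³ + bn² + cn + d; the 4 given values yield a linear system in the 4 coefficients.
Solving, the leading coefficient vanishes, and Q(n) = -2n² + 5n - 4.
Then Q(-3) = -37.

-37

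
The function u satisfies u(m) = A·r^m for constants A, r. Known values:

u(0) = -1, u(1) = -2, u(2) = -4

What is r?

2

Consecutive ratio: -2/(-1) = 2, and -4/(-2) = 2, so r = 2.
Then A·2^0 = -1 gives A = -1, and u(m) = -1·2^m.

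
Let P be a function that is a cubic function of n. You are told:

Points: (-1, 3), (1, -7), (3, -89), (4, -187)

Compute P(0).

1

Write P(n) = an³ + bn² + cn + d; the 4 given values yield a linear system in the 4 coefficients.
Solving, P(n) = -2n³ - 3n² - 3n + 1.
Then P(0) = 1.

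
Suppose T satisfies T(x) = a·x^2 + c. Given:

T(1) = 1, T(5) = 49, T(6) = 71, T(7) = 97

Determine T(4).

31

From T(1) = 1 and T(5) = 49: 1a + c = 1 and 25a + c = 49.
Subtracting: 24a = 48, so a = 2; then c = 1 − 2·1 = -1.
So T(x) = 2x² − 1, and T(4) = 31.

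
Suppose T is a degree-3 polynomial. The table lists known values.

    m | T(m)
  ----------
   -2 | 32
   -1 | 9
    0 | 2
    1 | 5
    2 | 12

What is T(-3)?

77

Write T(m) = am³ + bm² + cm + d; the 5 given values yield a linear system in the 4 coefficients.
Solving, T(m) = -m³ + 5m² - m + 2.
Then T(-3) = 77.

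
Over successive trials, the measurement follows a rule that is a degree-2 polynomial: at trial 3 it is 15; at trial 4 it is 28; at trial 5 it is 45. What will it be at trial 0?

Write the value at x as h(x).
Write h(x) = ax² + bx + c; the 3 given values yield a linear system in the 3 coefficients.
Solving, h(x) = 2x² - x.
Then h(0) = 0.

0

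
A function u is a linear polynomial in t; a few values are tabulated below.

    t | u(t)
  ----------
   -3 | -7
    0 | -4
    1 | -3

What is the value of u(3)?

Write u(t) = at + b; the 3 given values yield a linear system in the 2 coefficients.
Solving, u(t) = t - 4.
Then u(3) = -1.

-1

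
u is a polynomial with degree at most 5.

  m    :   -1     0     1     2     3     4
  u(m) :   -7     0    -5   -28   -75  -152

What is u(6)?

First differences: 7, -5, -23, -47, -77. Second differences: -12, -18, -24, -30. Third differences: -6, -6, -6.
Level-3 differences are constant, so u has degree 3.
Fitting a degree-3 polynomial gives u(m) = -m³ - 6m² + 2m.
Then u(6) = -420.

-420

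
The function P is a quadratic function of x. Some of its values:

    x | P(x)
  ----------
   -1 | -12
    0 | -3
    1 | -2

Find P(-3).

-54

Write P(x) = ax² + bx + c; the 3 given values yield a linear system in the 3 coefficients.
Solving, P(x) = -4x² + 5x - 3.
Then P(-3) = -54.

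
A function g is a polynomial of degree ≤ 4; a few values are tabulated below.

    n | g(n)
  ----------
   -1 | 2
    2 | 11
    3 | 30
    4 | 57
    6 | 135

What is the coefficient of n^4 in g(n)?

Write g(n) = an^4 + bn³ + cn² + dn + e; the 5 given values yield a linear system in the 5 coefficients.
Solving, the top 2 coefficients vanish, and g(n) = 4n² - n - 3.
The coefficient of n^4 is 0.

0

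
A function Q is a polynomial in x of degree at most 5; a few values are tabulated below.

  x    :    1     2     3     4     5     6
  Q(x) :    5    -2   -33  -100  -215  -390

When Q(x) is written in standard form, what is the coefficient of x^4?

First differences: -7, -31, -67, -115, -175. Second differences: -24, -36, -48, -60. Third differences: -12, -12, -12.
Level-3 differences are constant, so Q has degree 3.
Fitting a degree-3 polynomial gives Q(x) = -2x³ + 7x.
The coefficient of x^4 is 0.

0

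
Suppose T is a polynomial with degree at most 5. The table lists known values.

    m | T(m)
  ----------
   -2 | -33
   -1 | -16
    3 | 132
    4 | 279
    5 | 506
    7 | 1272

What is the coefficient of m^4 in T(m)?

0

Write T(m) = am^5 + bm^4 + cm³ + dm² + em + p; the 6 given values yield a linear system in the 6 coefficients.
Solving, the top 2 coefficients vanish, and T(m) = 3m³ + 4m² + 8m - 9.
The coefficient of m^4 is 0.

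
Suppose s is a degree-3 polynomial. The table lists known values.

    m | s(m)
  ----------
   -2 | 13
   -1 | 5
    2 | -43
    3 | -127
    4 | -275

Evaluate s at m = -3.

Write s(m) = am³ + bm² + cm + d; the 5 given values yield a linear system in the 4 coefficients.
Solving, s(m) = -3m³ - 5m² - 2m + 5.
Then s(-3) = 47.

47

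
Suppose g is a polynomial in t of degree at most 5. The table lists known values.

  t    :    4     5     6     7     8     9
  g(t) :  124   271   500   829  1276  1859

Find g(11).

3505

First differences: 147, 229, 329, 447, 583. Second differences: 82, 100, 118, 136. Third differences: 18, 18, 18.
Level-3 differences are constant, so g has degree 3.
Fitting a degree-3 polynomial gives g(t) = 3t³ - 4t² - 4.
Then g(11) = 3505.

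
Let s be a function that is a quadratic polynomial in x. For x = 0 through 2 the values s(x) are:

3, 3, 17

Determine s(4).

87

Write s(x) = ax² + bx + c; the 3 given values yield a linear system in the 3 coefficients.
Solving, s(x) = 7x² - 7x + 3.
Then s(4) = 87.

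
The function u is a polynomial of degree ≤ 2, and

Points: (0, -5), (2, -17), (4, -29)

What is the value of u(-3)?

Write u(m) = am² + bm + c; the 3 given values yield a linear system in the 3 coefficients.
Solving, the leading coefficient vanishes, and u(m) = -6m - 5.
Then u(-3) = 13.

13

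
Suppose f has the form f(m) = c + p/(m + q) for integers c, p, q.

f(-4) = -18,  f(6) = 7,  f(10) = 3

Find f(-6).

(f(m) − c)(m + q) = p for each data point; the three points give a linear system in c and q, then p follows.
Solving: c = -3, q = 0, p = 60, so f(m) = -3 + 60/(m + 0).
Then f(-6) = -3 + 60/(-6) = -13.

-13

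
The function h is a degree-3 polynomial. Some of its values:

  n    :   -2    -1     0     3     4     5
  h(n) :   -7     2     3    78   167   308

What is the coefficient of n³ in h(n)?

Write h(n) = an³ + bn² + cn + d; the 6 given values yield a linear system in the 4 coefficients.
Solving, h(n) = 2n³ + 2n² + n + 3.
The coefficient of n³ is 2.

2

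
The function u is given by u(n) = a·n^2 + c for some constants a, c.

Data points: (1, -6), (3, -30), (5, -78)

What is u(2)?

-15

From u(1) = -6 and u(3) = -30: 1a + c = -6 and 9a + c = -30.
Subtracting: 8a = -24, so a = -3; then c = -6 − (-3)·1 = -3.
So u(n) = -3n² − 3, and u(2) = -15.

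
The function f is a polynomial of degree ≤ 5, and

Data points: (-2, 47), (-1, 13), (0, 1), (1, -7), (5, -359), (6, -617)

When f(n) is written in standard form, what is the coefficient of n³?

Write f(n) = an^5 + bn^4 + cn³ + dn² + en + p; the 6 given values yield a linear system in the 6 coefficients.
Solving, the top 2 coefficients vanish, and f(n) = -3n³ + 2n² - 7n + 1.
The coefficient of n³ is -3.

-3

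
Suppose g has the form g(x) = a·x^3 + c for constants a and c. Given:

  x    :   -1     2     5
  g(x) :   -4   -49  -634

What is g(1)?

From g(-1) = -4 and g(2) = -49: -1a + c = -4 and 8a + c = -49.
Subtracting: 9a = -45, so a = -5; then c = -4 − (-5)·(-1) = -9.
So g(x) = -5x³ − 9, and g(1) = -14.

-14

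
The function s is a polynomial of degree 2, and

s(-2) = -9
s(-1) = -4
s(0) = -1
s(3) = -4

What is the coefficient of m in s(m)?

2

Write s(m) = am² + bm + c; the 4 given values yield a linear system in the 3 coefficients.
Solving, s(m) = -m² + 2m - 1.
The coefficient of m is 2.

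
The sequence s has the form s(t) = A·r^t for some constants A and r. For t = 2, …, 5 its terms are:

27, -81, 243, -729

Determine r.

Consecutive ratio: -81/27 = -3, and 243/(-81) = -3, so r = -3.
Then A·(-3)^2 = 27 gives A = 3, and s(t) = 3·(-3)^t.

-3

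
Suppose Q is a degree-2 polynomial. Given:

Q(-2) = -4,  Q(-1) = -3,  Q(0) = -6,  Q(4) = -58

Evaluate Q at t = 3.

Write Q(t) = at² + bt + c; the 4 given values yield a linear system in the 3 coefficients.
Solving, Q(t) = -2t² - 5t - 6.
Then Q(3) = -39.

-39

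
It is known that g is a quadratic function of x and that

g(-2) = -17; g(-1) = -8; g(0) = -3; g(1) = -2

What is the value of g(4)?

-23

First differences: 9, 5, 1. Second differences: -4, -4.
Level-2 differences are constant, so g has degree 2.
Fitting a degree-2 polynomial gives g(x) = -2x² + 3x - 3.
Then g(4) = -23.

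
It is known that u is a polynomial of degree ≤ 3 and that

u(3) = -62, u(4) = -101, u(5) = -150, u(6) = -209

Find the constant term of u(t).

-5

Write u(t) = at³ + bt² + ct + d; the 4 given values yield a linear system in the 4 coefficients.
Solving, the leading coefficient vanishes, and u(t) = -5t² - 4t - 5.
The constant term is u(0) = -5.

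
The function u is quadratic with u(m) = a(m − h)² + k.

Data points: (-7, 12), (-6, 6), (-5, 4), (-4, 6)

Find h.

-5

First differences -6, -2, 2; second difference 4 = 2a, so a = 2.
Expanding, the m-coefficient is −2ah = -4h; matching it to the data gives h = -5, and then k = 4.
So u(m) = 2(m + 5)² + 4.
Hence h = -5.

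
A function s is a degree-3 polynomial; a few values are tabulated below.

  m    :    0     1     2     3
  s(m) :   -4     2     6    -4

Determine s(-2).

26

Write s(m) = am³ + bm² + cm + d; the 4 given values yield a linear system in the 4 coefficients.
Solving, s(m) = -2m³ + 5m² + 3m - 4.
Then s(-2) = 26.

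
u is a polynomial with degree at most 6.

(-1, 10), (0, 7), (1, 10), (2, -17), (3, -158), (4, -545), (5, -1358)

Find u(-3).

-62

First differences: -3, 3, -27, -141, -387, -813. Second differences: 6, -30, -114, -246, -426. Third differences: -36, -84, -132, -180. Fourth differences: -48, -48, -48.
Level-4 differences are constant, so u has degree 4.
Fitting a degree-4 polynomial gives u(n) = -2n^4 - 2n³ + 5n² + 2n + 7.
Then u(-3) = -62.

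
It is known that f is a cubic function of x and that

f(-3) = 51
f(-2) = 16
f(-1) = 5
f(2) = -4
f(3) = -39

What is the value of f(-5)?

Write f(x) = ax³ + bx² + cx + d; the 5 given values yield a linear system in the 4 coefficients.
Solving, f(x) = -2x³ + 3x + 6.
Then f(-5) = 241.

241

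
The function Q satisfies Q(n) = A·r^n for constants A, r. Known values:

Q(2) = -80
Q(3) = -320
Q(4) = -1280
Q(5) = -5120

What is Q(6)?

Consecutive ratio: -320/(-80) = 4, and -1280/(-320) = 4, so r = 4.
Then A·4^2 = -80 gives A = -5, and Q(n) = -5·4^n.
Q(6) = -5·4^6 = -20480.

-20480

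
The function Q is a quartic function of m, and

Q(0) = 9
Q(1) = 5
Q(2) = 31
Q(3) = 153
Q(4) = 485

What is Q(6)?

Write Q(m) = am^4 + bm³ + cm² + dm + e; the 5 given values yield a linear system in the 5 coefficients.
Solving, Q(m) = 2m^4 - m³ + 4m² - 9m + 9.
Then Q(6) = 2475.

2475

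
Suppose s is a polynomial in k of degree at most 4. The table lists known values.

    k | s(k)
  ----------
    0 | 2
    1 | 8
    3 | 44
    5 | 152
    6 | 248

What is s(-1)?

Write s(k) = ak^4 + bk³ + ck² + dk + e; the 5 given values yield a linear system in the 5 coefficients.
Solving, the leading coefficient vanishes, and s(k) = k³ + 5k + 2.
Then s(-1) = -4.

-4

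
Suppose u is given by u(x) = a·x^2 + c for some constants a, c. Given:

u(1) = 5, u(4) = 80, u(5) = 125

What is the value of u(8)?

320

From u(1) = 5 and u(4) = 80: 1a + c = 5 and 16a + c = 80.
Subtracting: 15a = 75, so a = 5; then c = 5 − 5·1 = 0.
So u(x) = 5x² + 0, and u(8) = 320.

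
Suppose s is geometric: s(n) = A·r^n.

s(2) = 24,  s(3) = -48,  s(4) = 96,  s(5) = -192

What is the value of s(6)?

Consecutive ratio: -48/24 = -2, and 96/(-48) = -2, so r = -2.
Then A·(-2)^2 = 24 gives A = 6, and s(n) = 6·(-2)^n.
s(6) = 6·(-2)^6 = 384.

384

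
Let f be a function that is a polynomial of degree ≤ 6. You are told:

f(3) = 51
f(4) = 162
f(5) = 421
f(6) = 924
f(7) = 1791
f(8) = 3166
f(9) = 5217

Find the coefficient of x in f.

First differences: 111, 259, 503, 867, 1375, 2051. Second differences: 148, 244, 364, 508, 676. Third differences: 96, 120, 144, 168. Fourth differences: 24, 24, 24.
Level-4 differences are constant, so f has degree 4.
Fitting a degree-4 polynomial gives f(x) = x^4 - 2x³ + x² + 3x + 6.
The coefficient of x is 3.

3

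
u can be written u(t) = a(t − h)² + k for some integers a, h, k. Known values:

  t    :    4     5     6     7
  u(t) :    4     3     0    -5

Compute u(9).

First differences -1, -3, -5; second difference -2 = 2a, so a = -1.
Expanding, the t-coefficient is −2ah = 2h; matching it to the data gives h = 4, and then k = 4.
So u(t) = -1(t − 4)² + 4.
u(9) = -1·5² + 4 = -21.

-21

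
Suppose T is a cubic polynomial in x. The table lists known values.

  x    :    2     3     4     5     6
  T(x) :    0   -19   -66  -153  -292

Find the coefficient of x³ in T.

Write T(x) = ax³ + bx² + cx + d; the 5 given values yield a linear system in the 4 coefficients.
Solving, T(x) = -2x³ + 4x² - x + 2.
The coefficient of x³ is -2.

-2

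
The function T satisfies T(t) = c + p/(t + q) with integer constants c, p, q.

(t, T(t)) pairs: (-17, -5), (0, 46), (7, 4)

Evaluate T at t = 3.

10

(T(t) − c)(t + q) = p for each data point; the three points give a linear system in c and q, then p follows.
Solving: c = -2, q = 1, p = 48, so T(t) = -2 + 48/(t + 1).
Then T(3) = -2 + 48/4 = 10.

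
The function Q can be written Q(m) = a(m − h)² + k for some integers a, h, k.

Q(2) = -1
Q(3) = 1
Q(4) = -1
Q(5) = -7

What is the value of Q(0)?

-17

First differences 2, -2, -6; second difference -4 = 2a, so a = -2.
Expanding, the m-coefficient is −2ah = 4h; matching it to the data gives h = 3, and then k = 1.
So Q(m) = -2(m − 3)² + 1.
Q(0) = -2·(-3)² + 1 = -17.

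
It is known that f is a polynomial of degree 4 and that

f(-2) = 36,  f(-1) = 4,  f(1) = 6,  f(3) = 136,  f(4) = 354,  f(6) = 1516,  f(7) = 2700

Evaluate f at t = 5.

778

Write f(t) = at^4 + bt³ + ct² + dt + e; the 7 given values yield a linear system in the 5 coefficients.
Solving, f(t) = t^4 + 6t² + t - 2.
Then f(5) = 778.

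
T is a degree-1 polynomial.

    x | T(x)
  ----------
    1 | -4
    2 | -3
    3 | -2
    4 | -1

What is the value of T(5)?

0

First differences: 1, 1, 1.
Level-1 differences are constant, so T has degree 1.
Extending the table by one column gives the next first difference 1, so T(5) = -1 + 1 = 0.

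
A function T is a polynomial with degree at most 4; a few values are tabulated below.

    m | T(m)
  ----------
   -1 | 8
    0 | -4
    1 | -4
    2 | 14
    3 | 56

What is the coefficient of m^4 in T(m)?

0

First differences: -12, 0, 18, 42. Second differences: 12, 18, 24. Third differences: 6, 6.
Level-3 differences are constant, so T has degree 3.
Fitting a degree-3 polynomial gives T(m) = m³ + 6m² - 7m - 4.
The coefficient of m^4 is 0.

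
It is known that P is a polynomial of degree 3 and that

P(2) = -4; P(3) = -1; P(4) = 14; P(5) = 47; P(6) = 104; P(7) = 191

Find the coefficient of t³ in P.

1

Write P(t) = at³ + bt² + ct + d; the 6 given values yield a linear system in the 4 coefficients.
Solving, P(t) = t³ - 3t² - t + 2.
The coefficient of t³ is 1.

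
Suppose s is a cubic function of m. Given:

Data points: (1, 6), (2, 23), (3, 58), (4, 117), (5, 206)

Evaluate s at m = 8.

First differences: 17, 35, 59, 89. Second differences: 18, 24, 30. Third differences: 6, 6.
Level-3 differences are constant, so s has degree 3.
Fitting a degree-3 polynomial gives s(m) = m³ + 3m² + m + 1.
Then s(8) = 713.

713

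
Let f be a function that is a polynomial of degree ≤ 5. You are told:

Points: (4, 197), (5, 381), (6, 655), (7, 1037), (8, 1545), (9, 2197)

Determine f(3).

Write f(n) = an^5 + bn^4 + cn³ + dn² + en + p; the 6 given values yield a linear system in the 6 coefficients.
Solving, the top 2 coefficients vanish, and f(n) = 3n³ + n + 1.
Then f(3) = 85.

85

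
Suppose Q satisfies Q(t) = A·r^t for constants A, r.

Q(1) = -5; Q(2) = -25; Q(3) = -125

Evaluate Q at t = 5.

-3125

Consecutive ratio: -25/(-5) = 5, and -125/(-25) = 5, so r = 5.
Then A·5^1 = -5 gives A = -1, and Q(t) = -1·5^t.
Q(5) = -1·5^5 = -3125.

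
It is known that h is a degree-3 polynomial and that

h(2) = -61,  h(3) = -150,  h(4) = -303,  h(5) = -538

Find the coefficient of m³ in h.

-3

Write h(m) = am³ + bm² + cm + d; the 4 given values yield a linear system in the 4 coefficients.
Solving, h(m) = -3m³ - 5m² - 7m - 3.
The coefficient of m³ is -3.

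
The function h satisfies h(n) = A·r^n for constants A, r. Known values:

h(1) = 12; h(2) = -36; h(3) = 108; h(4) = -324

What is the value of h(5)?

Consecutive ratio: -36/12 = -3, and 108/(-36) = -3, so r = -3.
Then A·(-3)^1 = 12 gives A = -4, and h(n) = -4·(-3)^n.
h(5) = -4·(-3)^5 = 972.

972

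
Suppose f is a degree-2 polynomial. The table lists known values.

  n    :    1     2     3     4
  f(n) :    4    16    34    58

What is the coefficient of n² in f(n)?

Write f(n) = an² + bn + c; the 4 given values yield a linear system in the 3 coefficients.
Solving, f(n) = 3n² + 3n - 2.
The coefficient of n² is 3.

3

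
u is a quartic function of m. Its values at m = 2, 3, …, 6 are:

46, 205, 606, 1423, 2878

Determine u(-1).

Write u(m) = am^4 + bm³ + cm² + dm + e; the 5 given values yield a linear system in the 5 coefficients.
Solving, u(m) = 2m^4 + m³ + 2m² - 2.
Then u(-1) = 1.

1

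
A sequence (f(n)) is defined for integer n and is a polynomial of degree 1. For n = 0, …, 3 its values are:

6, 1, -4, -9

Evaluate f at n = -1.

First differences: -5, -5, -5.
Level-1 differences are constant, so f has degree 1.
Fitting a degree-1 polynomial gives f(n) = -5n + 6.
Then f(-1) = 11.

11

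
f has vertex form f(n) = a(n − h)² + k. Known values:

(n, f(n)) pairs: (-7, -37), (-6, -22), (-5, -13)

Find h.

First differences 15, 9; second difference -6 = 2a, so a = -3.
Expanding, the n-coefficient is −2ah = 6h; matching it to the data gives h = -4, and then k = -10.
So f(n) = -3(n + 4)² − 10.
Hence h = -4.

-4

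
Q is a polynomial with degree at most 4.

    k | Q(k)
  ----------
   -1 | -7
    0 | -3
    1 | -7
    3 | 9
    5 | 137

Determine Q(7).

473

Write Q(k) = ak^4 + bk³ + ck² + dk + e; the 5 given values yield a linear system in the 5 coefficients.
Solving, the leading coefficient vanishes, and Q(k) = 2k³ - 4k² - 2k - 3.
Then Q(7) = 473.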